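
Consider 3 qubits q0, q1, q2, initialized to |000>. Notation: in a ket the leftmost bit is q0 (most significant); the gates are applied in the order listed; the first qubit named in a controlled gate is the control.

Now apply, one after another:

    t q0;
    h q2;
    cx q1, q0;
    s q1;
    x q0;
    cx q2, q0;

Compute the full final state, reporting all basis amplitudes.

After the circuit, the state carries amplitude sqrt(2)/2 on |001>, sqrt(2)/2 on |100>, and 0 on every other basis state.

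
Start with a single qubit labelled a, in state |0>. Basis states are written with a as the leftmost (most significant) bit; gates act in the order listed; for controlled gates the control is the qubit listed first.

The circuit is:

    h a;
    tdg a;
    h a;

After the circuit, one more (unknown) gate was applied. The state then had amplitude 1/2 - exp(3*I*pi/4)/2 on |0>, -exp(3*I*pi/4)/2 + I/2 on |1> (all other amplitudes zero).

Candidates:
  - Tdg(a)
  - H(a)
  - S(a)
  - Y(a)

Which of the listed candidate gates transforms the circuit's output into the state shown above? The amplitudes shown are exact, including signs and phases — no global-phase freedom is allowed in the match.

The unique candidate consistent with the amplitudes is Tdg(a).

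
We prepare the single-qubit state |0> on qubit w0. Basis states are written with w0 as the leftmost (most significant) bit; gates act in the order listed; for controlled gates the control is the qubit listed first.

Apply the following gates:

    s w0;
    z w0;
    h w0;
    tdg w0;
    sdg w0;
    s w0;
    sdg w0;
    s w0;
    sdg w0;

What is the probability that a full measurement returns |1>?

A full measurement returns |1> with probability 1/2.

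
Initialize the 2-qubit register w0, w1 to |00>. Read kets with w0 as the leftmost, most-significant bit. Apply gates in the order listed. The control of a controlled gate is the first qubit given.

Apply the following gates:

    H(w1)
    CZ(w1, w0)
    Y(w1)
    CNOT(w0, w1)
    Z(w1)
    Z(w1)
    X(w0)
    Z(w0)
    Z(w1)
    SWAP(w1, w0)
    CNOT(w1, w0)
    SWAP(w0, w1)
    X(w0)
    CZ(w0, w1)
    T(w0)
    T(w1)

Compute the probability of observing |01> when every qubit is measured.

Outcome |01> occurs with probability 1/2.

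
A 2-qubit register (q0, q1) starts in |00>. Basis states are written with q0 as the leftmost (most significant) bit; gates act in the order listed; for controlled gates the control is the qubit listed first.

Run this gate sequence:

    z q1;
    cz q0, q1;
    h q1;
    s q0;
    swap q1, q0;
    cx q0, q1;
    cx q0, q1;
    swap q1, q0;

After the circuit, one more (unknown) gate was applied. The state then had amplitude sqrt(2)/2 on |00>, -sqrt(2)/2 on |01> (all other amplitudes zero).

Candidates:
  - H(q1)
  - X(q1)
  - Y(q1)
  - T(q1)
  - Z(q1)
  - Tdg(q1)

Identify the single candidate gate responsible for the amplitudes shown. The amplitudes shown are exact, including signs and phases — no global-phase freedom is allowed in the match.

The applied gate was Z(q1). Key observation: gates 5-8 undo each other exactly, leaving only the rest of the circuit to track.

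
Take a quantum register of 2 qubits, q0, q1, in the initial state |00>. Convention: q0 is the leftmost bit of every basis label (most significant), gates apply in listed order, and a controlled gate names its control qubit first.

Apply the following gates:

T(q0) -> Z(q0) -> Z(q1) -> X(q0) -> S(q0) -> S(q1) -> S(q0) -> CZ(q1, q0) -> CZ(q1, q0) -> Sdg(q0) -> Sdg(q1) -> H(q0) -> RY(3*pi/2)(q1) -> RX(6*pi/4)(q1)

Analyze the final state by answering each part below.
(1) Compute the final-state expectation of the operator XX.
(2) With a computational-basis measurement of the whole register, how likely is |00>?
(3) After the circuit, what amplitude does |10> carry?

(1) The expectation value of XX is 1. Key observation: steps 6-11 multiply out to the identity, so the circuit reduces to the remaining gates.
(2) A full measurement returns |00> with probability 1/4.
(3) The amplitude on |10> is sqrt(2)*(-1 - I)/4.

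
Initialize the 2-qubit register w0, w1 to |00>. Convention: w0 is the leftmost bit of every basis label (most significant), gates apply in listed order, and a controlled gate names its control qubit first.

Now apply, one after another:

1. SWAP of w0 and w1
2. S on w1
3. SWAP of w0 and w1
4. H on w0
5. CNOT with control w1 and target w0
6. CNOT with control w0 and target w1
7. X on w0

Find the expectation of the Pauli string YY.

The observable YY averages to 1.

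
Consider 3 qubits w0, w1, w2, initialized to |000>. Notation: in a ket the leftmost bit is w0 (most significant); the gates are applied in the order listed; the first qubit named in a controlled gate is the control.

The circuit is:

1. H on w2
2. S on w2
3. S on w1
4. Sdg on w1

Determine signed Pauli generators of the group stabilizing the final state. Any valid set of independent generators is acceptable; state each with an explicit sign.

The stabilizer group can be generated by +IIY, +ZII, +IZI, among other valid generating sets. Key observation: gates 3-4 undo each other exactly, leaving only the rest of the circuit to track.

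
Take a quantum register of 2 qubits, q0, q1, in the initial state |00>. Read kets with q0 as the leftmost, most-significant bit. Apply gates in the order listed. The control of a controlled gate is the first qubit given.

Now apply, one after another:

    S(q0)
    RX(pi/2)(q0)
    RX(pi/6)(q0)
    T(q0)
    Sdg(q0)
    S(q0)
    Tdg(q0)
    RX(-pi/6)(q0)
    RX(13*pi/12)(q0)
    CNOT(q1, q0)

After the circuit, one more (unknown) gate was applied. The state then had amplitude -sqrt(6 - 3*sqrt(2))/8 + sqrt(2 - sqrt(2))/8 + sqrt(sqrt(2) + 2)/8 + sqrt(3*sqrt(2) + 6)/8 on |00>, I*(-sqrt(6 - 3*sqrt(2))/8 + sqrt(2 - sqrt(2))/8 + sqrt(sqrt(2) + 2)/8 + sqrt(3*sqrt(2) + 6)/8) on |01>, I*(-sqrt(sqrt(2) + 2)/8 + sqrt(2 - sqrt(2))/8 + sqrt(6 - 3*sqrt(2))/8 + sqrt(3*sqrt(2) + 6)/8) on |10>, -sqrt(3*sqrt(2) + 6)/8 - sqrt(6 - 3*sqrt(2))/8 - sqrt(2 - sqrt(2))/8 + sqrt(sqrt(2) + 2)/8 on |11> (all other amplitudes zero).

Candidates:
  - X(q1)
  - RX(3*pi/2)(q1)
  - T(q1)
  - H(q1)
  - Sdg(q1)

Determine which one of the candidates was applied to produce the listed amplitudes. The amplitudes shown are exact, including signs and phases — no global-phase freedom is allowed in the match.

The unique candidate consistent with the amplitudes is RX(3*pi/2)(q1). Key observation: the block from step 3 through step 8 cancels to the identity and can be dropped.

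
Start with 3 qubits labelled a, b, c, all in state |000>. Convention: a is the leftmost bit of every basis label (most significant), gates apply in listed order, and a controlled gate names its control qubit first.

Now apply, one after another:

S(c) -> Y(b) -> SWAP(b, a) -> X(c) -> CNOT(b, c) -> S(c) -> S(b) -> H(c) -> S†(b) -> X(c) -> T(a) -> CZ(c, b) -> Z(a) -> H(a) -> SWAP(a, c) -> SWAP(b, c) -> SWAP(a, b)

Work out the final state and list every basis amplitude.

After the circuit, the state carries amplitude -exp(I*pi/4)/2 on |000>, 0 on |001>, exp(I*pi/4)/2 on |010>, 0 on |011>, exp(I*pi/4)/2 on |100>, 0 on |101>, -exp(I*pi/4)/2 on |110>, 0 on |111>.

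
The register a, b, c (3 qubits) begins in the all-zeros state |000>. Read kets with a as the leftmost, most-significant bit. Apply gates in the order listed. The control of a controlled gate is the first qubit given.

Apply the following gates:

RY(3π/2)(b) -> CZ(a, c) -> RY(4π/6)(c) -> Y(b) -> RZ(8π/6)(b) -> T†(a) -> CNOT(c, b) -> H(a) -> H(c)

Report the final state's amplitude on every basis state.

After the circuit, the state carries amplitude (sqrt(6) + sqrt(2)*exp(2*I*pi/3))*exp(I*pi/6)/8 on |000>, (-sqrt(6) + sqrt(2)*exp(2*I*pi/3))*exp(I*pi/6)/8 on |001>, (sqrt(2) + sqrt(6)*exp(2*I*pi/3))*exp(I*pi/6)/8 on |010>, (sqrt(2) - sqrt(6)*exp(2*I*pi/3))*exp(I*pi/6)/8 on |011>, (sqrt(6) + sqrt(2)*exp(2*I*pi/3))*exp(I*pi/6)/8 on |100>, (-sqrt(6) + sqrt(2)*exp(2*I*pi/3))*exp(I*pi/6)/8 on |101>, (sqrt(2) + sqrt(6)*exp(2*I*pi/3))*exp(I*pi/6)/8 on |110>, (sqrt(2) - sqrt(6)*exp(2*I*pi/3))*exp(I*pi/6)/8 on |111>.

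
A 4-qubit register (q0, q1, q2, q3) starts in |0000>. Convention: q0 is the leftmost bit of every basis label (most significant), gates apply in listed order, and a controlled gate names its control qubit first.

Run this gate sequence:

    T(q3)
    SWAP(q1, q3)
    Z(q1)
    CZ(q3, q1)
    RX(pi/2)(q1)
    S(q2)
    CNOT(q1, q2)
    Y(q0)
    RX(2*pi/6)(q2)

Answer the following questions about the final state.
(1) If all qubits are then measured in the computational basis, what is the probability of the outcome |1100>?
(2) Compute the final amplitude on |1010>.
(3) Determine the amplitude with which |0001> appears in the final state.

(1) The probability of measuring |1100> is 1/8.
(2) |1010> carries amplitude sqrt(2)/4 in the final state.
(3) The amplitude on |0001> is 0.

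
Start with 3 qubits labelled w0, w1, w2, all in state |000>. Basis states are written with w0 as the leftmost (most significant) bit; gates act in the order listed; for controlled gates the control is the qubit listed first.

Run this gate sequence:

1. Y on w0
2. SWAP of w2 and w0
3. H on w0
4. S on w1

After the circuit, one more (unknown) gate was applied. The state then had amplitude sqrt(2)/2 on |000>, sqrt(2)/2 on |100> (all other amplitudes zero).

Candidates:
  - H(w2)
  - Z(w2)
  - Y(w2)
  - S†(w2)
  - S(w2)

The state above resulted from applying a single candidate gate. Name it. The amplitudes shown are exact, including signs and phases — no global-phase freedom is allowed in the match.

The unique candidate consistent with the amplitudes is Y(w2).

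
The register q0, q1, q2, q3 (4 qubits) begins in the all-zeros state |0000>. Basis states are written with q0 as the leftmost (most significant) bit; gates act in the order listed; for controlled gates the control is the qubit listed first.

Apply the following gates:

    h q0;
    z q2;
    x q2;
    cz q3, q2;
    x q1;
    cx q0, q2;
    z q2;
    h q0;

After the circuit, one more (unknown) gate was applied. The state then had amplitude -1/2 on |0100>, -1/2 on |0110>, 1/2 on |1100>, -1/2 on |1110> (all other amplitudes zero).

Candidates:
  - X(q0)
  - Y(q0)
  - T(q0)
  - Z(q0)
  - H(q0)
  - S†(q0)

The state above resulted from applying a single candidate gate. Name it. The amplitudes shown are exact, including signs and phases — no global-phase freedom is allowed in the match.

It was X(q0) that produced the state shown.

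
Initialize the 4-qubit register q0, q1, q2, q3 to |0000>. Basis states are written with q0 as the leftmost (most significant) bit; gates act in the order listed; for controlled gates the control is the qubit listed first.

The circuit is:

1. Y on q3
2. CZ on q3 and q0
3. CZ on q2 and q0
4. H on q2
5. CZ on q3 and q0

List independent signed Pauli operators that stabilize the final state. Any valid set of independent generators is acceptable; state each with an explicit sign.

The stabilizer group can be generated by +IIXI, +ZIII, +IZII, -IIIZ, among other valid generating sets.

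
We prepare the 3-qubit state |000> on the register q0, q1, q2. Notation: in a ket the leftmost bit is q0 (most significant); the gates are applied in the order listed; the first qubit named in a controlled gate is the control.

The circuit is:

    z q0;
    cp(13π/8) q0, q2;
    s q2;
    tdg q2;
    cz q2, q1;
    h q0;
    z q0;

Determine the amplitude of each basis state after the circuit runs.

The final amplitudes are sqrt(2)/2 on |000>, -sqrt(2)/2 on |100>, and 0 on every other basis state.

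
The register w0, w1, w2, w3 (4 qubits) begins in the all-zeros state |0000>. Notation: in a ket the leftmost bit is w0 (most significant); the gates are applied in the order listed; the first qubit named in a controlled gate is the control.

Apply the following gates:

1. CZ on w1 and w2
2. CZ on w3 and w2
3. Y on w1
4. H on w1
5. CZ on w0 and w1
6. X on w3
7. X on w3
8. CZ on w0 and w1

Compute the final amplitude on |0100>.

The amplitude on |0100> is -sqrt(2)*I/2. Key observation: the block from step 5 through step 8 cancels to the identity and can be dropped.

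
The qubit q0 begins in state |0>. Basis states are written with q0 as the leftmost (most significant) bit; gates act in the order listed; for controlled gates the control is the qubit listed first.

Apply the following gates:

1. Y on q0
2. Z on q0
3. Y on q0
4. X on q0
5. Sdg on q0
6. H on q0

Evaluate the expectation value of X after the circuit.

In the final state, X has expectation -1.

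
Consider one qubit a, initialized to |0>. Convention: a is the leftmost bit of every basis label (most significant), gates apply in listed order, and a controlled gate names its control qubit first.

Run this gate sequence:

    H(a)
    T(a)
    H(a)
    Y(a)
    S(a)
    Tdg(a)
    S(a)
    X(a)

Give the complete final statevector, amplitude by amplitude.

The final amplitudes are -I/2 - exp(I*pi/4)/2 on |0>, -I/2 + exp(3*I*pi/4)/2 on |1>.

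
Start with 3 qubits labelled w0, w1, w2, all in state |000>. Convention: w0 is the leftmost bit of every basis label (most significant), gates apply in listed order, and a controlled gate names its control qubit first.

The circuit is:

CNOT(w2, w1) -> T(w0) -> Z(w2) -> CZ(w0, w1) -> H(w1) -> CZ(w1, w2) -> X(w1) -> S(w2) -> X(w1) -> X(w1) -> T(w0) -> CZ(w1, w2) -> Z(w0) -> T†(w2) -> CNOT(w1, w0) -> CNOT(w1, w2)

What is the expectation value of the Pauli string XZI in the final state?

The observable XZI averages to 0.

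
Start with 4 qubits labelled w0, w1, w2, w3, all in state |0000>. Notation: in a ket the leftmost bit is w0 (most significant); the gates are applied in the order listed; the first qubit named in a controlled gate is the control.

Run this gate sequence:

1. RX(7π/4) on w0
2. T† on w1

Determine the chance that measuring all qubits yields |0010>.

The probability of measuring |0010> is 0.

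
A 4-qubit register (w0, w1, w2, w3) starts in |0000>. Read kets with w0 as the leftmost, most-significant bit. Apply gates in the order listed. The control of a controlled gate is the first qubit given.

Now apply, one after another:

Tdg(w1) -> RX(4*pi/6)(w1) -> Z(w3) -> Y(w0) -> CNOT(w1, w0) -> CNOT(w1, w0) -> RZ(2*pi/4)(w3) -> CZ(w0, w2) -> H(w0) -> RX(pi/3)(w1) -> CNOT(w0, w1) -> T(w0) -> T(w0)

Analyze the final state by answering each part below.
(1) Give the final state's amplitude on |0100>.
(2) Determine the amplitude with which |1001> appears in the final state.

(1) The amplitude on |0100> is -sqrt(2)*exp(3*I*pi/4)/2. Key observation: the block from step 5 through step 6 cancels to the identity and can be dropped.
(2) The final state's coefficient on |1001> equals 0.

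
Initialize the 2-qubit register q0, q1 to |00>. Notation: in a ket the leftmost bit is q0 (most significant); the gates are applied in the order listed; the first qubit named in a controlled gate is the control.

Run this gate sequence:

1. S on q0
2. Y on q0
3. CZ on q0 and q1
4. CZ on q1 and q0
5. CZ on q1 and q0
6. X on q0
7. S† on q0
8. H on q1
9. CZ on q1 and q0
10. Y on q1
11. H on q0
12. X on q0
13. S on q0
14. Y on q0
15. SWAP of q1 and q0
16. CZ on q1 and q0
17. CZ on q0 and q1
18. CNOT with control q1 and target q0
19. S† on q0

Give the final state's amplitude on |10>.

The amplitude on |10> is I/2. Key observation: the block from step 4 through step 5 cancels to the identity and can be dropped.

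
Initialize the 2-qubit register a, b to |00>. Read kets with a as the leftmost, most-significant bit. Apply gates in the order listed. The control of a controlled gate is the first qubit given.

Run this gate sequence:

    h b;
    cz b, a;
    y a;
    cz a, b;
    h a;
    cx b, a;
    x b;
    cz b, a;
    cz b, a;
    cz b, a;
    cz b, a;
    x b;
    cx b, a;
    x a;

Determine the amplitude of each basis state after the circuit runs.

The final amplitudes are -I/2 on |00>, I/2 on |01>, I/2 on |10>, -I/2 on |11>. Key observation: steps 6-13 multiply out to the identity, so the circuit reduces to the remaining gates.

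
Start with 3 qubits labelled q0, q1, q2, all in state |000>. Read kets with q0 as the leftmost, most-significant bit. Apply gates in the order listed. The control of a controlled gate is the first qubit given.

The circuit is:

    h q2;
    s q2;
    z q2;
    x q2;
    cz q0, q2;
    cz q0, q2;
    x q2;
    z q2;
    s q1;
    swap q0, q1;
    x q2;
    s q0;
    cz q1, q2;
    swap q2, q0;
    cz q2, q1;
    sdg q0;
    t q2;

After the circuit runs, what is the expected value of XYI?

The expectation value of XYI is 0. Key observation: the block from step 3 through step 8 cancels to the identity and can be dropped.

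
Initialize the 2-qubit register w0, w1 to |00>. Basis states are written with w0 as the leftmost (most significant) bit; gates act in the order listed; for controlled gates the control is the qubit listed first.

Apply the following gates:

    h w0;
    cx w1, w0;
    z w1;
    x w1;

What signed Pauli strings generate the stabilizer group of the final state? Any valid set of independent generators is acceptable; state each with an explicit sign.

One valid set of independent stabilizer generators is +XI, -IZ (any independent generating set of the same group is equally correct).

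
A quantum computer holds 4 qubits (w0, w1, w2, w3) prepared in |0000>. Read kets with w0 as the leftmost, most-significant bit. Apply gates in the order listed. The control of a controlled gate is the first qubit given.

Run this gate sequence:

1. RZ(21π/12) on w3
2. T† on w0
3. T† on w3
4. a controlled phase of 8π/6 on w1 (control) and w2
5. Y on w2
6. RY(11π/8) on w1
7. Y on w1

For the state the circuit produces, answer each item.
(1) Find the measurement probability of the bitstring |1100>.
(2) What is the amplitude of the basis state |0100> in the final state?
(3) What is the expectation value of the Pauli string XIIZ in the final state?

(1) A full measurement returns |1100> with probability 0.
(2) The final state's coefficient on |0100> equals 0.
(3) In the final state, XIIZ has expectation 0.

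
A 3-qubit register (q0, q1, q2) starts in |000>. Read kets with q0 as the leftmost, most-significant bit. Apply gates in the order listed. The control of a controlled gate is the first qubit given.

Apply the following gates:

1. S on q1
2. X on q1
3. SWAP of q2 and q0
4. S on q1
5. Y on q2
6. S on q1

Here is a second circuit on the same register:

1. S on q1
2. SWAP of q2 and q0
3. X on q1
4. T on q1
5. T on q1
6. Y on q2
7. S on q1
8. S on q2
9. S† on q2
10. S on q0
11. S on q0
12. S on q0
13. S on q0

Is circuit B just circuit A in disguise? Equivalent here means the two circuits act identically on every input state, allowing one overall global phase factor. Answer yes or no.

Yes — the two circuits implement the same unitary up to a global phase.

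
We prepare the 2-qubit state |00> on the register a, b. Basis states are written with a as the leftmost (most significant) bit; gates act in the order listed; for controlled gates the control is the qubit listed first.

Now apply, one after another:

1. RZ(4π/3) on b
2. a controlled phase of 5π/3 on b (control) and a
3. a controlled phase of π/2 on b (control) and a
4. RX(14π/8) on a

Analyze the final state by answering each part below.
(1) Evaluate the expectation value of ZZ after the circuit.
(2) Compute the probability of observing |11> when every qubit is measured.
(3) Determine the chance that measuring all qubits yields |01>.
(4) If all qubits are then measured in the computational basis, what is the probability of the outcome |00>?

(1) In the final state, ZZ has expectation sqrt(2)/2.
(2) A full measurement returns |11> with probability 0.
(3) Outcome |01> occurs with probability 0.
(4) The probability of measuring |00> is sqrt(2)/4 + 1/2.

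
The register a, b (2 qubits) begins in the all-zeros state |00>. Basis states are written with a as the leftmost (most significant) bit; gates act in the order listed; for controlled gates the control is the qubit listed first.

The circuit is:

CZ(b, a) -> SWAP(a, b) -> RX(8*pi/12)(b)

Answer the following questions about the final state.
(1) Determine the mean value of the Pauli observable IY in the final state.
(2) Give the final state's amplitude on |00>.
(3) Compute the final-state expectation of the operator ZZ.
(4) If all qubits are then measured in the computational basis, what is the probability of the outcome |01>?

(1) In the final state, IY has expectation -sqrt(3)/2.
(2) |00> carries amplitude 1/2 in the final state.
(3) The expectation value of ZZ is -1/2.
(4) Outcome |01> occurs with probability 3/4.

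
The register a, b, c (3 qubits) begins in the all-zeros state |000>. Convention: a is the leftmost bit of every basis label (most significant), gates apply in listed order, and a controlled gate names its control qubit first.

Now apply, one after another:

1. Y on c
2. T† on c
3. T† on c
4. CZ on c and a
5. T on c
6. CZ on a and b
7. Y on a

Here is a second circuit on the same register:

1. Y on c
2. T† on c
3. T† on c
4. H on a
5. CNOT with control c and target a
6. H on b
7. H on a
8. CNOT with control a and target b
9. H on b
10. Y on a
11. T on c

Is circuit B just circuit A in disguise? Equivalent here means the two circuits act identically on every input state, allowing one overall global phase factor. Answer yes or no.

Yes: on every input state the two circuits agree up to one overall phase factor.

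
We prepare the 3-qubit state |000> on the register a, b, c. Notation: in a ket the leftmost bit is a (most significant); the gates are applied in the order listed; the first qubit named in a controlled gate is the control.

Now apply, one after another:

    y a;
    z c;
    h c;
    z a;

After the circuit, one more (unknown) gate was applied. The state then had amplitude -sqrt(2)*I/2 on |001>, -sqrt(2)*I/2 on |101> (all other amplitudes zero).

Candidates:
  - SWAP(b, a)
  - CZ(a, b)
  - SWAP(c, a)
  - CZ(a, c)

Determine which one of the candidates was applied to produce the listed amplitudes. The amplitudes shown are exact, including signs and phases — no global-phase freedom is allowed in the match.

The applied gate was SWAP(c, a).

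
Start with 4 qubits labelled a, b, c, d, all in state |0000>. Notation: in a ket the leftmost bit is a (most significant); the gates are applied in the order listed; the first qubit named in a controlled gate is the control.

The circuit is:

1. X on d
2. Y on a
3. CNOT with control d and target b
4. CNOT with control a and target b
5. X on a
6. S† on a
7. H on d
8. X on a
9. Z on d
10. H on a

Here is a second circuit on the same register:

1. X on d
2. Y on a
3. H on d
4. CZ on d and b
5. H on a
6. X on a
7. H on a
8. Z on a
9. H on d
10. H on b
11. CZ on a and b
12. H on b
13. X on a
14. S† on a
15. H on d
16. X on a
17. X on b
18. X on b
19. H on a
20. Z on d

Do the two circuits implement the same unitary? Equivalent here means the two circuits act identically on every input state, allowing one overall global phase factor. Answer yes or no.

No — the two circuits implement different unitaries, even allowing a global phase.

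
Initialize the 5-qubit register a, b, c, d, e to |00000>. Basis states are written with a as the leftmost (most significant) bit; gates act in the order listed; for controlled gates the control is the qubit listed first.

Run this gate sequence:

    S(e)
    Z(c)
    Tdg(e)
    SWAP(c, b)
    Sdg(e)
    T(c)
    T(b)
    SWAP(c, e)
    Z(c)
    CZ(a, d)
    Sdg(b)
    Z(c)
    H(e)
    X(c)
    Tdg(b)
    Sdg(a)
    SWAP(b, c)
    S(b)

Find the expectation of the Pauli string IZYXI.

The observable IZYXI averages to 0.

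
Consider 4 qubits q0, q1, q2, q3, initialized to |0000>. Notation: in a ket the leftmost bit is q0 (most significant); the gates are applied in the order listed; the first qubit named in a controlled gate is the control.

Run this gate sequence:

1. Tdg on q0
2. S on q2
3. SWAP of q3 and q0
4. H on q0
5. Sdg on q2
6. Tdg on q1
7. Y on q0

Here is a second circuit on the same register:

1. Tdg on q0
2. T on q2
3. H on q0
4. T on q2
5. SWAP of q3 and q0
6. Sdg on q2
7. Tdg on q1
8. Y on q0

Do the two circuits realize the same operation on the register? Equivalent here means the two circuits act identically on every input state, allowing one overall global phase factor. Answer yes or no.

No, they are not equivalent — no single phase factor reconciles the two unitaries.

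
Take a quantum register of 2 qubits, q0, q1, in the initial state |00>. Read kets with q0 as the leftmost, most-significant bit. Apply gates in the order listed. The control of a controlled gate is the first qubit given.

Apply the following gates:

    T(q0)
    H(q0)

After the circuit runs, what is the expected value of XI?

The expectation value of XI is 1.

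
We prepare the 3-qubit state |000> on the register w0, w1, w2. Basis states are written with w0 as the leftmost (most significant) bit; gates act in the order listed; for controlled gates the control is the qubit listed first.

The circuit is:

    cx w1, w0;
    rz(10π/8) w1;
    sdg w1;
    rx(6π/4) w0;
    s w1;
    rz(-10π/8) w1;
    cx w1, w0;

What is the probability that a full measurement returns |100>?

Outcome |100> occurs with probability 1/2.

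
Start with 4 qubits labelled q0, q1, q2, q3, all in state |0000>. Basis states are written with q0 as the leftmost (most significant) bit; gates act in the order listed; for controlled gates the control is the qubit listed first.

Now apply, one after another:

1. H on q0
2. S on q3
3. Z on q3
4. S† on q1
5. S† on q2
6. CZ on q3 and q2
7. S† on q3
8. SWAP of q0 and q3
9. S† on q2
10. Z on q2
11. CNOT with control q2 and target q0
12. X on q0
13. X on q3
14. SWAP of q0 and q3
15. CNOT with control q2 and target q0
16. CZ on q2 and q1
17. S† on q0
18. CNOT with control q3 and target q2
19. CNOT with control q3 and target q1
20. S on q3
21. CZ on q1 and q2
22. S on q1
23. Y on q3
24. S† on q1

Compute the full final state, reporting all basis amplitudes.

The final amplitudes are -sqrt(2)/2 on |0110>, sqrt(2)*I/2 on |1110>, and 0 on every other basis state.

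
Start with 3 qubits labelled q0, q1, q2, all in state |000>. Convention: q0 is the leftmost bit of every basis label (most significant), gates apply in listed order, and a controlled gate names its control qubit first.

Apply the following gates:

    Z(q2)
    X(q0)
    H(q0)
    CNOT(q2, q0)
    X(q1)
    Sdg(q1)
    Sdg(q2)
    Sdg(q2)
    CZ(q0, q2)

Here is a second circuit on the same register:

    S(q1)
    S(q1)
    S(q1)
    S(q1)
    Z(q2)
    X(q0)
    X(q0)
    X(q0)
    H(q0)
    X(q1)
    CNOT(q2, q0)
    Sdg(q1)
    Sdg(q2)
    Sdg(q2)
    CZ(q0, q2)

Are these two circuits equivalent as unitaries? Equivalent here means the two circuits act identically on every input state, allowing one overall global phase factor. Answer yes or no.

Yes, they are equivalent — the unitaries differ by at most a global phase.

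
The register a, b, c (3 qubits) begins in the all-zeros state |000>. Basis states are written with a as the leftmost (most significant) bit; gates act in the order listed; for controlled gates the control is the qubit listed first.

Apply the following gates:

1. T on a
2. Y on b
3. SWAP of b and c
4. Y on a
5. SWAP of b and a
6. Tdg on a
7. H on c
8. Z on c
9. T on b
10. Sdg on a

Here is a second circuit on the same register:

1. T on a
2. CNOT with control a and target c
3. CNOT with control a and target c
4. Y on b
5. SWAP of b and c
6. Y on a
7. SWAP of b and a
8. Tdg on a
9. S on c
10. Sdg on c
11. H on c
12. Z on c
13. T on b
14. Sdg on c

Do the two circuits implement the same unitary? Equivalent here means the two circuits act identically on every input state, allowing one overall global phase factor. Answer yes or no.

No, they are not equivalent — no single phase factor reconciles the two unitaries.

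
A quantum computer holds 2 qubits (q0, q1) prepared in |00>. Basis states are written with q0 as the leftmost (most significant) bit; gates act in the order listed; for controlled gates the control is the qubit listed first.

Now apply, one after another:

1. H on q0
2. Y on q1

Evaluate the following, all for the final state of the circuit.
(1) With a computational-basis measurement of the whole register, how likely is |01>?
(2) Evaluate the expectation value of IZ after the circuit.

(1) Outcome |01> occurs with probability 1/2.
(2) The observable IZ averages to -1.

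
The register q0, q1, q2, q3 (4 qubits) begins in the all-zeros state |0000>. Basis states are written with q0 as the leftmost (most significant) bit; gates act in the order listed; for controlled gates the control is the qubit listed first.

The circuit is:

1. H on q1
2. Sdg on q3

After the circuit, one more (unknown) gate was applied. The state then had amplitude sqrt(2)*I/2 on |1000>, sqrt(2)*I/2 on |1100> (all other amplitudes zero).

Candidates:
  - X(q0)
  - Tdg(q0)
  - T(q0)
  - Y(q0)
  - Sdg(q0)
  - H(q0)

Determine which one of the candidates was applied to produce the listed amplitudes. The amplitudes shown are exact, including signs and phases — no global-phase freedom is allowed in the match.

The unique candidate consistent with the amplitudes is Y(q0).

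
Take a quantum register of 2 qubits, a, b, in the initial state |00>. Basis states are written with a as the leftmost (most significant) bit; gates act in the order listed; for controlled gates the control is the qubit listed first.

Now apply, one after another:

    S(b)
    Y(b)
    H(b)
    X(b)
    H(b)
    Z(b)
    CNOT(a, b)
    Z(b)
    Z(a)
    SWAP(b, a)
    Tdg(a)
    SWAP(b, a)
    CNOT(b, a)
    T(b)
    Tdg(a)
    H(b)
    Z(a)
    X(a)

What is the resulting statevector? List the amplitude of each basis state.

After the circuit, the state carries amplitude sqrt(2)*exp(I*pi/4)/2 on |00>, -sqrt(2)*exp(I*pi/4)/2 on |01>, 0 on |10>, 0 on |11>. Key observation: gates 3-6 undo each other exactly, leaving only the rest of the circuit to track.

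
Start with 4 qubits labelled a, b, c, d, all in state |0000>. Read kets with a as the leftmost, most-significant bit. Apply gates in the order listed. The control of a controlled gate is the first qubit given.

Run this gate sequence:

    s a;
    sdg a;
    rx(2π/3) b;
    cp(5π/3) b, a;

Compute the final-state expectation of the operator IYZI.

The expectation value of IYZI is -sqrt(3)/2. Key observation: steps 1-2 multiply out to the identity, so the circuit reduces to the remaining gates.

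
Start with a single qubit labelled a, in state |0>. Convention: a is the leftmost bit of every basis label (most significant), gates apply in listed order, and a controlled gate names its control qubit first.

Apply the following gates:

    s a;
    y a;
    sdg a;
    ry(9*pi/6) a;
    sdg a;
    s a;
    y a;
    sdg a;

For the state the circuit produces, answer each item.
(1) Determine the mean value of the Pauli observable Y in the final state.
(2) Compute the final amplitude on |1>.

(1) The observable Y averages to 1.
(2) |1> carries amplitude -sqrt(2)/2 in the final state.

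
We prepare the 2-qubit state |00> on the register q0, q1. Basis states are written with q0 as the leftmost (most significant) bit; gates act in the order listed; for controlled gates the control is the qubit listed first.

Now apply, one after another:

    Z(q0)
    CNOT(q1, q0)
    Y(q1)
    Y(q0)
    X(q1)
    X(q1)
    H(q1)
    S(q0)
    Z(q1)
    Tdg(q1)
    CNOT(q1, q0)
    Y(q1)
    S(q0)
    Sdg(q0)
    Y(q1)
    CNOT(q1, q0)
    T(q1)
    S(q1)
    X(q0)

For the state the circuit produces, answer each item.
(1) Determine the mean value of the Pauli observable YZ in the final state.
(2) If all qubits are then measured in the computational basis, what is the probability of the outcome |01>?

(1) The expectation value of YZ is 0. Key observation: steps 10-17 multiply out to the identity, so the circuit reduces to the remaining gates.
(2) Outcome |01> occurs with probability 1/2.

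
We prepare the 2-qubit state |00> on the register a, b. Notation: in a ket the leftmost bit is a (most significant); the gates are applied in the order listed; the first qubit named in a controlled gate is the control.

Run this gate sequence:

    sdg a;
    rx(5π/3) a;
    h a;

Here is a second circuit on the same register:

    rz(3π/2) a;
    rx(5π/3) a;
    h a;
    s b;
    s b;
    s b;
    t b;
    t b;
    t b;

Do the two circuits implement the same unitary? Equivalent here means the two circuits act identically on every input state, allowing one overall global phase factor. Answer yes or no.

No — the two circuits implement different unitaries, even allowing a global phase.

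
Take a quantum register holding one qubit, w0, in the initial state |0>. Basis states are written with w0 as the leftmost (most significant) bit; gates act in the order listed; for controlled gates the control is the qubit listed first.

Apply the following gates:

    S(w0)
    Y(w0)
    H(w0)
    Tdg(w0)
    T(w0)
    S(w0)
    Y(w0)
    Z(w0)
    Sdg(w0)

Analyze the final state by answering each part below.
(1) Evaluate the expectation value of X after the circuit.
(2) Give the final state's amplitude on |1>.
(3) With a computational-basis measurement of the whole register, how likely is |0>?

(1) In the final state, X has expectation 1.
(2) The final state's coefficient on |1> equals -sqrt(2)*I/2.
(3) Outcome |0> occurs with probability 1/2.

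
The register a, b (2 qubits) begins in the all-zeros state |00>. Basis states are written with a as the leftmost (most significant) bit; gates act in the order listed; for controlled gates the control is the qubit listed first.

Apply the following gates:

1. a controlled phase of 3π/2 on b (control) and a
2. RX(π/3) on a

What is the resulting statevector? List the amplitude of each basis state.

After the circuit, the state carries amplitude sqrt(3)/2 on |00>, 0 on |01>, -I/2 on |10>, 0 on |11>.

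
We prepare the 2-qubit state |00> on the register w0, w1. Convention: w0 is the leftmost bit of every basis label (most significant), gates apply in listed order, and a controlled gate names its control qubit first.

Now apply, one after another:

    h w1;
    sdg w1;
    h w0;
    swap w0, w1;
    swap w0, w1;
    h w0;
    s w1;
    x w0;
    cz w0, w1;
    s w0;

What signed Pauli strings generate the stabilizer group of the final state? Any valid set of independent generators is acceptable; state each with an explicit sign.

The stabilizer group can be generated by -IX, -ZI, among other valid generating sets. Key observation: gates 2-7 undo each other exactly, leaving only the rest of the circuit to track.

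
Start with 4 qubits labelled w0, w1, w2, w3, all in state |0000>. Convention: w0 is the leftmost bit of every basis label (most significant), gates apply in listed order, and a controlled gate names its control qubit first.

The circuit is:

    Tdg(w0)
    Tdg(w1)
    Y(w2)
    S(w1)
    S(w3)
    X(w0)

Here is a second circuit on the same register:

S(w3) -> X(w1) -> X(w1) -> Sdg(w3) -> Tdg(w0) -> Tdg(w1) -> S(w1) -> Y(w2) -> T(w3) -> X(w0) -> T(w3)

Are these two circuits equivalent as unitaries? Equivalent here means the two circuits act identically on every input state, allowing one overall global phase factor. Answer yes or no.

Yes — the two circuits implement the same unitary up to a global phase.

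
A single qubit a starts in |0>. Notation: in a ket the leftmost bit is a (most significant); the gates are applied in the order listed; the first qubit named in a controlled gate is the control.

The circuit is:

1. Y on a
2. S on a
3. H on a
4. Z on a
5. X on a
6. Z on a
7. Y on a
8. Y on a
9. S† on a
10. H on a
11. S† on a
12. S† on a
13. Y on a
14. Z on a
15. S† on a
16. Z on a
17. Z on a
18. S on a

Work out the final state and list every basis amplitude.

The final amplitudes are -1/2 - I/2 on |0>, -1/2 + I/2 on |1>.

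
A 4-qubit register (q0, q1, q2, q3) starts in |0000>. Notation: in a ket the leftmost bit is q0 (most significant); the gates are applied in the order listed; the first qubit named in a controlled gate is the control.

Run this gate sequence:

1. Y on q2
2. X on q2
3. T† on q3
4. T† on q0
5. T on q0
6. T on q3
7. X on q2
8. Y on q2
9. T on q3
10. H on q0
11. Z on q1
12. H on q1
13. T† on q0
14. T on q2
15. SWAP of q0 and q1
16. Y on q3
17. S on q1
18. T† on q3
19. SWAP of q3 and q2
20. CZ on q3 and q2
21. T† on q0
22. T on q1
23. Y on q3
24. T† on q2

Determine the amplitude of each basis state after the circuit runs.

The resulting statevector has amplitude I/2 on |0011>, -1/2 on |0111>, exp(I*pi/4)/2 on |1011>, exp(3*I*pi/4)/2 on |1111>, and 0 on every other basis state.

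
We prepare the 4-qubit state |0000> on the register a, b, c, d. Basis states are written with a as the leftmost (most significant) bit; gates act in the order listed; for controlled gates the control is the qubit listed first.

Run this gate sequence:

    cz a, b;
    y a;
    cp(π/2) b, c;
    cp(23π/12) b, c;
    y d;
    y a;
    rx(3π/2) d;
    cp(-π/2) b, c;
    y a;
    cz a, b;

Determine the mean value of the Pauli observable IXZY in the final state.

The expectation value of IXZY is 0.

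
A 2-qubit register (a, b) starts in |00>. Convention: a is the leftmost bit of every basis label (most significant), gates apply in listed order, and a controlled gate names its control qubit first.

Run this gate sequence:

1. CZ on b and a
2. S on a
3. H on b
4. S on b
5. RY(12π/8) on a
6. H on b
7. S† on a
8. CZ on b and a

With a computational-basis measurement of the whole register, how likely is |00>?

Outcome |00> occurs with probability 1/4.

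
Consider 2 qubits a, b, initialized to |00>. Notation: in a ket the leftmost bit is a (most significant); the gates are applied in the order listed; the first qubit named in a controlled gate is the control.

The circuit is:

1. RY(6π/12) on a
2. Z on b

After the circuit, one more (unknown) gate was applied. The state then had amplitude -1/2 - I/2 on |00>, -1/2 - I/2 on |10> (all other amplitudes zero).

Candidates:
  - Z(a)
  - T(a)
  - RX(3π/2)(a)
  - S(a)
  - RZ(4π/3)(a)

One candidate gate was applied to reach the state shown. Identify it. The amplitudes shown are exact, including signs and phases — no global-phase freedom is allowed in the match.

The unique candidate consistent with the amplitudes is RX(3π/2)(a).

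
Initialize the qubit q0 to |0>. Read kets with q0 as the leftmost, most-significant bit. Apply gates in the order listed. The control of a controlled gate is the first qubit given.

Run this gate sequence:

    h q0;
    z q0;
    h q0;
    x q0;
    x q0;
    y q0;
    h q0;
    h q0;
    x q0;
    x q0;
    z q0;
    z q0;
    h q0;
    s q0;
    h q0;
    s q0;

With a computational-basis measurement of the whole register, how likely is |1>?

The probability of measuring |1> is 1/2.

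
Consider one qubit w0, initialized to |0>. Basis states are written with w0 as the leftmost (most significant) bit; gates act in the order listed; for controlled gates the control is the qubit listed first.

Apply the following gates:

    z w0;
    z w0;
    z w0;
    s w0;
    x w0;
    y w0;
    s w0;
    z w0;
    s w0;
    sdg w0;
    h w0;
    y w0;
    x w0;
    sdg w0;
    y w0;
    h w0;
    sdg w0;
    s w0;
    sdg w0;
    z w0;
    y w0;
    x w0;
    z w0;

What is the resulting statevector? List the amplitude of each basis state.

After the circuit, the state carries amplitude -1/2 + I/2 on |0>, -1/2 + I/2 on |1>.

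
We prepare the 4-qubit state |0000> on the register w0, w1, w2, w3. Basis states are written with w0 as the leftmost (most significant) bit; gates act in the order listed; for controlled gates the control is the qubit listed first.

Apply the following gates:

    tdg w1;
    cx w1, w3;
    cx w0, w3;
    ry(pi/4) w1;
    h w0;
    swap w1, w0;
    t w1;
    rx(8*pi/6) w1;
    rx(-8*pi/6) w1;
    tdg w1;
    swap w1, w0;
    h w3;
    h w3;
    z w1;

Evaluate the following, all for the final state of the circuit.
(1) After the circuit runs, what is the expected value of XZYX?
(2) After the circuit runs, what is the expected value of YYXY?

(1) In the final state, XZYX has expectation 0.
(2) The expectation value of YYXY is 0.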